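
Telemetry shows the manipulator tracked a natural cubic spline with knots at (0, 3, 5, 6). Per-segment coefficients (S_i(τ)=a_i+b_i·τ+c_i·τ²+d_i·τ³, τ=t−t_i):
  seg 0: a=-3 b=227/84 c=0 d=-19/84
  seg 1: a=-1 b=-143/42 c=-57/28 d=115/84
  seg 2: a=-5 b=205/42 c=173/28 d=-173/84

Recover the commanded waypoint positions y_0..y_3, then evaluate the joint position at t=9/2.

y_0=-3 y_1=-1 y_2=-5 y_3=4
S(9/2) = -1359/224

y_0 = S_0(0) = a_0 = -3
y_1 = S_1(0) = a_1 = -1
y_2 = S_2(0) = a_2 = -5
y_3 = S_2(1) = 4
t_q=9/2 is in segment 1 (τ=3/2); S_1(τ)=-1359/224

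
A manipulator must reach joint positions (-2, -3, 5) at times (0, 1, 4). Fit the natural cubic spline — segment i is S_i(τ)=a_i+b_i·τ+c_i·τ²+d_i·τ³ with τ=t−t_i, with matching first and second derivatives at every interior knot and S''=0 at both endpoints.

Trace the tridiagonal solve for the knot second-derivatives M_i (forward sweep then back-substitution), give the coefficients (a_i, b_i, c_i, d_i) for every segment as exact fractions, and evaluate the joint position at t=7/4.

Δ: Δ0=-1, Δ1=8/3
row 1: diag=8, rhs=22; c'=3/8, d'=11/4
back: M1=11/4
M: M0=0, M1=11/4, M2=0
seg 0: a=-2, c=M0/2=0, d=(M1−M0)/(6·1)=11/24, b=Δ0−h0·(2M0+M1)/6=-35/24
seg 1: a=-3, c=M1/2=11/8, d=(M2−M1)/(6·3)=-11/72, b=Δ1−h1·(2M1+M2)/6=-1/12
t_q=7/4 → seg 1, τ=3/4; S=-3+-1/12·τ+11/8·τ²+-11/72·τ³=-1205/512

  seg 0: a=-2 b=-35/24 c=0 d=11/24
  seg 1: a=-3 b=-1/12 c=11/8 d=-11/72
S(7/4) = -1205/512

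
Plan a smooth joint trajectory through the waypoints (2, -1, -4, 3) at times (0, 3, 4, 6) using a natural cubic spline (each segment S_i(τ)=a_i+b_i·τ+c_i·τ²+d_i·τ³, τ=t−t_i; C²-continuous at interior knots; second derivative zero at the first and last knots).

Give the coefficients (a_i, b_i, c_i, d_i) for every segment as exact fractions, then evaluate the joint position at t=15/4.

  seg 0: a=2 b=17/94 c=0 d=-37/282
  seg 1: a=-1 b=-158/47 c=-111/94 d=145/94
  seg 2: a=-4 b=-103/94 c=162/47 d=-27/47
S(15/4) = -21265/6016

Δ: Δ0=-1, Δ1=-3, Δ2=7/2
row 1: diag=8, rhs=-12; c'=1/8, d'=-3/2
row 2: denom=6−1·1/8=47/8; d'=(39−1·-3/2)/(47/8)=324/47
back: M2=324/47
back: M1=-3/2−1/8·324/47=-111/47
M: M0=0, M1=-111/47, M2=324/47, M3=0
seg 0: a=2, c=M0/2=0, d=(M1−M0)/(6·3)=-37/282, b=Δ0−h0·(2M0+M1)/6=17/94
seg 1: a=-1, c=M1/2=-111/94, d=(M2−M1)/(6·1)=145/94, b=Δ1−h1·(2M1+M2)/6=-158/47
seg 2: a=-4, c=M2/2=162/47, d=(M3−M2)/(6·2)=-27/47, b=Δ2−h2·(2M2+M3)/6=-103/94
t_q=15/4 → seg 1, τ=3/4; S=-1+-158/47·τ+-111/94·τ²+145/94·τ³=-21265/6016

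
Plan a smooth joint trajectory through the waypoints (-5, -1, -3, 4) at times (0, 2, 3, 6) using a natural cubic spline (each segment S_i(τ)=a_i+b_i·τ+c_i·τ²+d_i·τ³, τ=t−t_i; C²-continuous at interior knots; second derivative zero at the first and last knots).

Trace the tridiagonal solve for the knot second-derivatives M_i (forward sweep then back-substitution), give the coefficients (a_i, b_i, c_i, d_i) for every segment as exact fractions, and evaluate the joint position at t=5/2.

Δ: Δ0=2, Δ1=-2, Δ2=7/3
row 1: diag=6, rhs=-24; c'=1/6, d'=-4
row 2: denom=8−1·1/6=47/6; d'=(26−1·-4)/(47/6)=180/47
back: M2=180/47
back: M1=-4−1/6·180/47=-218/47
M: M0=0, M1=-218/47, M2=180/47, M3=0
seg 0: a=-5, c=M0/2=0, d=(M1−M0)/(6·2)=-109/282, b=Δ0−h0·(2M0+M1)/6=500/141
seg 1: a=-1, c=M1/2=-109/47, d=(M2−M1)/(6·1)=199/141, b=Δ1−h1·(2M1+M2)/6=-154/141
seg 2: a=-3, c=M2/2=90/47, d=(M3−M2)/(6·3)=-10/47, b=Δ2−h2·(2M2+M3)/6=-211/141
t_q=5/2 → seg 1, τ=1/2; S=-1+-154/141·τ+-109/47·τ²+199/141·τ³=-733/376

  seg 0: a=-5 b=500/141 c=0 d=-109/282
  seg 1: a=-1 b=-154/141 c=-109/47 d=199/141
  seg 2: a=-3 b=-211/141 c=90/47 d=-10/47
S(5/2) = -733/376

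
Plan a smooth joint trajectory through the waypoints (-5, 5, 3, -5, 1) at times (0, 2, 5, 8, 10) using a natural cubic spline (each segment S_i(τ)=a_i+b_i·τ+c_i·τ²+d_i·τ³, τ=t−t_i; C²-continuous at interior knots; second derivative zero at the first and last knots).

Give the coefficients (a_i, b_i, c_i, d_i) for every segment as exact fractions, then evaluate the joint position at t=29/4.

Δ: Δ0=5, Δ1=-2/3, Δ2=-8/3, Δ3=3
row 1: diag=10, rhs=-34; c'=3/10, d'=-17/5
row 2: denom=12−3·3/10=111/10; d'=(-12−3·-17/5)/(111/10)=-6/37
row 3: denom=10−3·10/37=340/37; d'=(34−3·-6/37)/(340/37)=319/85
back: M3=319/85
back: M2=-6/37−10/37·319/85=-20/17
back: M1=-17/5−3/10·-20/17=-259/85
M: M0=0, M1=-259/85, M2=-20/17, M3=319/85, M4=0
seg 0: a=-5, c=M0/2=0, d=(M1−M0)/(6·2)=-259/1020, b=Δ0−h0·(2M0+M1)/6=1534/255
seg 1: a=5, c=M1/2=-259/170, d=(M2−M1)/(6·3)=53/510, b=Δ1−h1·(2M1+M2)/6=757/255
seg 2: a=3, c=M2/2=-10/17, d=(M3−M2)/(6·3)=419/1530, b=Δ2−h2·(2M2+M3)/6=-101/30
seg 3: a=-5, c=M3/2=319/170, d=(M4−M3)/(6·2)=-319/1020, b=Δ3−h3·(2M3+M4)/6=127/255
t_q=29/4 → seg 2, τ=9/4; S=3+-101/30·τ+-10/17·τ²+419/1530·τ³=-48237/10880

  seg 0: a=-5 b=1534/255 c=0 d=-259/1020
  seg 1: a=5 b=757/255 c=-259/170 d=53/510
  seg 2: a=3 b=-101/30 c=-10/17 d=419/1530
  seg 3: a=-5 b=127/255 c=319/170 d=-319/1020
S(29/4) = -48237/10880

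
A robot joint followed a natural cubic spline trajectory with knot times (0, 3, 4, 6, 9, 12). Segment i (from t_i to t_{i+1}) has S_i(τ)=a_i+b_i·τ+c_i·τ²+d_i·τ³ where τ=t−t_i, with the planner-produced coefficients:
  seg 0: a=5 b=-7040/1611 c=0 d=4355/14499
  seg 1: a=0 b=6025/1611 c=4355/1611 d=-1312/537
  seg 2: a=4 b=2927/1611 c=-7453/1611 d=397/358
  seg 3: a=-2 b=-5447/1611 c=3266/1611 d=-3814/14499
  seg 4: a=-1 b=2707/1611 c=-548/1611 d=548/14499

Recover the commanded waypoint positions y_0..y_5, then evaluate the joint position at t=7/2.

y_0 = S_0(0) = a_0 = 5
y_1 = S_1(0) = a_1 = 0
y_2 = S_2(0) = a_2 = 4
y_3 = S_3(0) = a_3 = -2
y_4 = S_4(0) = a_4 = -1
y_5 = S_4(3) = 2
t_q=7/2 is in segment 1 (τ=1/2); S_1(τ)=14437/6444

y_0=5 y_1=0 y_2=4 y_3=-2 y_4=-1 y_5=2
S(7/2) = 14437/6444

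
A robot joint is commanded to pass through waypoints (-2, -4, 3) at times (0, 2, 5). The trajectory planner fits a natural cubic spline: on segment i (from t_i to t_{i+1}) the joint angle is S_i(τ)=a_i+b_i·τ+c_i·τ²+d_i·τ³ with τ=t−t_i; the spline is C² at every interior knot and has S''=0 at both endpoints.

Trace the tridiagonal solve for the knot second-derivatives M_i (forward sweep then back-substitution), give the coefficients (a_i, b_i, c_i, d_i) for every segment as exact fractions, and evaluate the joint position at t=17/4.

Δ: Δ0=-1, Δ1=7/3
row 1: diag=10, rhs=20; c'=3/10, d'=2
back: M1=2
M: M0=0, M1=2, M2=0
seg 0: a=-2, c=M0/2=0, d=(M1−M0)/(6·2)=1/6, b=Δ0−h0·(2M0+M1)/6=-5/3
seg 1: a=-4, c=M1/2=1, d=(M2−M1)/(6·3)=-1/9, b=Δ1−h1·(2M1+M2)/6=1/3
t_q=17/4 → seg 1, τ=9/4; S=-4+1/3·τ+1·τ²+-1/9·τ³=35/64

  seg 0: a=-2 b=-5/3 c=0 d=1/6
  seg 1: a=-4 b=1/3 c=1 d=-1/9
S(17/4) = 35/64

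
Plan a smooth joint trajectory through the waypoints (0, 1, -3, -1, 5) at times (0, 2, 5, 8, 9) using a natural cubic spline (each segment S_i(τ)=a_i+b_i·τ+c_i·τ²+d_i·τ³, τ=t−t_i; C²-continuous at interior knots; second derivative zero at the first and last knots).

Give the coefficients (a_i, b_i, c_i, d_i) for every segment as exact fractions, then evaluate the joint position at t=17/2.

  seg 0: a=0 b=359/399 c=0 d=-319/3192
  seg 1: a=1 b=-239/798 c=-319/532 d=407/4788
  seg 2: a=-3 b=-2557/1596 c=22/133 d=943/4788
  seg 3: a=-1 b=3757/798 c=1031/532 d=-1031/1596
S(17/2) = 7481/4256

Δ: Δ0=1/2, Δ1=-4/3, Δ2=2/3, Δ3=6
row 1: diag=10, rhs=-11; c'=3/10, d'=-11/10
row 2: denom=12−3·3/10=111/10; d'=(12−3·-11/10)/(111/10)=51/37
row 3: denom=8−3·10/37=266/37; d'=(32−3·51/37)/(266/37)=1031/266
back: M3=1031/266
back: M2=51/37−10/37·1031/266=44/133
back: M1=-11/10−3/10·44/133=-319/266
M: M0=0, M1=-319/266, M2=44/133, M3=1031/266, M4=0
seg 0: a=0, c=M0/2=0, d=(M1−M0)/(6·2)=-319/3192, b=Δ0−h0·(2M0+M1)/6=359/399
seg 1: a=1, c=M1/2=-319/532, d=(M2−M1)/(6·3)=407/4788, b=Δ1−h1·(2M1+M2)/6=-239/798
seg 2: a=-3, c=M2/2=22/133, d=(M3−M2)/(6·3)=943/4788, b=Δ2−h2·(2M2+M3)/6=-2557/1596
seg 3: a=-1, c=M3/2=1031/532, d=(M4−M3)/(6·1)=-1031/1596, b=Δ3−h3·(2M3+M4)/6=3757/798
t_q=17/2 → seg 3, τ=1/2; S=-1+3757/798·τ+1031/532·τ²+-1031/1596·τ³=7481/4256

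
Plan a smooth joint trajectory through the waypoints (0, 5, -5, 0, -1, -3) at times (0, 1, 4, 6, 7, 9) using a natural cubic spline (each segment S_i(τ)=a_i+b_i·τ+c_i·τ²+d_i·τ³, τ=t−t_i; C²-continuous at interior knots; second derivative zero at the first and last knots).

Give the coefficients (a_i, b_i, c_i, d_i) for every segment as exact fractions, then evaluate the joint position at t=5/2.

Δ: Δ0=5, Δ1=-10/3, Δ2=5/2, Δ3=-1, Δ4=-1
row 1: diag=8, rhs=-50; c'=3/8, d'=-25/4
row 2: denom=10−3·3/8=71/8; d'=(35−3·-25/4)/(71/8)=430/71
row 3: denom=6−2·16/71=394/71; d'=(-21−2·430/71)/(394/71)=-2351/394
row 4: denom=6−1·71/394=2293/394; d'=(0−1·-2351/394)/(2293/394)=2351/2293
back: M4=2351/2293
back: M3=-2351/394−71/394·2351/2293=-14106/2293
back: M2=430/71−16/71·-14106/2293=17066/2293
back: M1=-25/4−3/8·17066/2293=-20731/2293
M: M0=0, M1=-20731/2293, M2=17066/2293, M3=-14106/2293, M4=2351/2293, M5=0
seg 0: a=0, c=M0/2=0, d=(M1−M0)/(6·1)=-20731/13758, b=Δ0−h0·(2M0+M1)/6=89521/13758
seg 1: a=5, c=M1/2=-20731/4586, d=(M2−M1)/(6·3)=12599/13758, b=Δ1−h1·(2M1+M2)/6=13664/6879
seg 2: a=-5, c=M2/2=8533/2293, d=(M3−M2)/(6·2)=-7793/6879, b=Δ2−h2·(2M2+M3)/6=-5657/13758
seg 3: a=0, c=M3/2=-7053/2293, d=(M4−M3)/(6·1)=16457/13758, b=Δ3−h3·(2M3+M4)/6=12103/13758
seg 4: a=-1, c=M4/2=2351/4586, d=(M5−M4)/(6·2)=-2351/27516, b=Δ4−h4·(2M4+M5)/6=-11581/6879
t_q=5/2 → seg 1, τ=3/2; S=5+13664/6879·τ+-20731/4586·τ²+12599/13758·τ³=32985/36688

  seg 0: a=0 b=89521/13758 c=0 d=-20731/13758
  seg 1: a=5 b=13664/6879 c=-20731/4586 d=12599/13758
  seg 2: a=-5 b=-5657/13758 c=8533/2293 d=-7793/6879
  seg 3: a=0 b=12103/13758 c=-7053/2293 d=16457/13758
  seg 4: a=-1 b=-11581/6879 c=2351/4586 d=-2351/27516
S(5/2) = 32985/36688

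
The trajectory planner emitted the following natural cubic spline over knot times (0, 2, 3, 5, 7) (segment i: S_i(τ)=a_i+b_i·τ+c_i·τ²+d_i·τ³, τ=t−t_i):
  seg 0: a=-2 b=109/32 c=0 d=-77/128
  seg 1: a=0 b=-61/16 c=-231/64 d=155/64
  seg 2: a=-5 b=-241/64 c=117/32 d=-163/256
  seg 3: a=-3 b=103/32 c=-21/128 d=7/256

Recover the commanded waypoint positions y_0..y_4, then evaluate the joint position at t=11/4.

y_0=-2 y_1=0 y_2=-5 y_3=-3 y_4=3
S(11/4) = -15843/4096

y_0 = S_0(0) = a_0 = -2
y_1 = S_1(0) = a_1 = 0
y_2 = S_2(0) = a_2 = -5
y_3 = S_3(0) = a_3 = -3
y_4 = S_3(2) = 3
t_q=11/4 is in segment 1 (τ=3/4); S_1(τ)=-15843/4096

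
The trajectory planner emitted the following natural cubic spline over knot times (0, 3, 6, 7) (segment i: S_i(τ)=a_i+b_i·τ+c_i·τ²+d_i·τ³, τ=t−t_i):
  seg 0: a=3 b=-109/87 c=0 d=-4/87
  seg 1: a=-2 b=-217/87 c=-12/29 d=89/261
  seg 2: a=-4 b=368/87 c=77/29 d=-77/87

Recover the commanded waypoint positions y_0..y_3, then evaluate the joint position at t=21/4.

y_0=3 y_1=-2 y_2=-4 y_3=2
S(21/4) = -10807/1856

y_0 = S_0(0) = a_0 = 3
y_1 = S_1(0) = a_1 = -2
y_2 = S_2(0) = a_2 = -4
y_3 = S_2(1) = 2
t_q=21/4 is in segment 1 (τ=9/4); S_1(τ)=-10807/1856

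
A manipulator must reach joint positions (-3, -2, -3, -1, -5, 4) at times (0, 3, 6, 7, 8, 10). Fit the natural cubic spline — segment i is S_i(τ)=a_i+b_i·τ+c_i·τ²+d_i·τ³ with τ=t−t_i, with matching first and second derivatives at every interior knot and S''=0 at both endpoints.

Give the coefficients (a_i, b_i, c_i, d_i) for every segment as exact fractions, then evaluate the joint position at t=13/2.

  seg 0: a=-3 b=1255/1286 c=0 d=-2479/34722
  seg 1: a=-2 b=-612/643 c=-2479/3858 d=9823/34722
  seg 2: a=-3 b=3641/1286 c=1224/643 d=-3517/1286
  seg 3: a=-1 b=-1007/643 c=-8103/1286 d=4973/1286
  seg 4: a=-5 b=-3301/1286 c=3408/643 d=-568/643
S(13/2) = -14921/10288

Δ: Δ0=1/3, Δ1=-1/3, Δ2=2, Δ3=-4, Δ4=9/2
row 1: diag=12, rhs=-4; c'=1/4, d'=-1/3
row 2: denom=8−3·1/4=29/4; d'=(14−3·-1/3)/(29/4)=60/29
row 3: denom=4−1·4/29=112/29; d'=(-36−1·60/29)/(112/29)=-69/7
row 4: denom=6−1·29/112=643/112; d'=(51−1·-69/7)/(643/112)=6816/643
back: M4=6816/643
back: M3=-69/7−29/112·6816/643=-8103/643
back: M2=60/29−4/29·-8103/643=2448/643
back: M1=-1/3−1/4·2448/643=-2479/1929
M: M0=0, M1=-2479/1929, M2=2448/643, M3=-8103/643, M4=6816/643, M5=0
seg 0: a=-3, c=M0/2=0, d=(M1−M0)/(6·3)=-2479/34722, b=Δ0−h0·(2M0+M1)/6=1255/1286
seg 1: a=-2, c=M1/2=-2479/3858, d=(M2−M1)/(6·3)=9823/34722, b=Δ1−h1·(2M1+M2)/6=-612/643
seg 2: a=-3, c=M2/2=1224/643, d=(M3−M2)/(6·1)=-3517/1286, b=Δ2−h2·(2M2+M3)/6=3641/1286
seg 3: a=-1, c=M3/2=-8103/1286, d=(M4−M3)/(6·1)=4973/1286, b=Δ3−h3·(2M3+M4)/6=-1007/643
seg 4: a=-5, c=M4/2=3408/643, d=(M5−M4)/(6·2)=-568/643, b=Δ4−h4·(2M4+M5)/6=-3301/1286
t_q=13/2 → seg 2, τ=1/2; S=-3+3641/1286·τ+1224/643·τ²+-3517/1286·τ³=-14921/10288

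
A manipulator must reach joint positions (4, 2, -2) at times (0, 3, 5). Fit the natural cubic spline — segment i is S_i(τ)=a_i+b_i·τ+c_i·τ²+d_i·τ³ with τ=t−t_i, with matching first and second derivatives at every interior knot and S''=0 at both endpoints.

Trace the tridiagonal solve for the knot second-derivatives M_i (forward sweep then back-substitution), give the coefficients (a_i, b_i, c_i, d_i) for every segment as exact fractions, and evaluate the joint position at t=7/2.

  seg 0: a=4 b=-4/15 c=0 d=-2/45
  seg 1: a=2 b=-22/15 c=-2/5 d=1/15
S(7/2) = 47/40

Δ: Δ0=-2/3, Δ1=-2
row 1: diag=10, rhs=-8; c'=1/5, d'=-4/5
back: M1=-4/5
M: M0=0, M1=-4/5, M2=0
seg 0: a=4, c=M0/2=0, d=(M1−M0)/(6·3)=-2/45, b=Δ0−h0·(2M0+M1)/6=-4/15
seg 1: a=2, c=M1/2=-2/5, d=(M2−M1)/(6·2)=1/15, b=Δ1−h1·(2M1+M2)/6=-22/15
t_q=7/2 → seg 1, τ=1/2; S=2+-22/15·τ+-2/5·τ²+1/15·τ³=47/40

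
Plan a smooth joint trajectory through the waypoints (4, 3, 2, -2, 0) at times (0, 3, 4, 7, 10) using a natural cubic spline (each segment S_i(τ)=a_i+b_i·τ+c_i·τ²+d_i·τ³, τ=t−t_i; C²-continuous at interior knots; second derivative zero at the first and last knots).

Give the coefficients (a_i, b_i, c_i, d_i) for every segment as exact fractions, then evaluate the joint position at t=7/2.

  seg 0: a=4 b=-7/57 c=0 d=-4/171
  seg 1: a=3 b=-43/57 c=-4/19 d=-2/57
  seg 2: a=2 b=-73/57 c=-6/19 d=17/171
  seg 3: a=-2 b=-28/57 c=11/19 d=-11/171
S(7/2) = 195/76

Δ: Δ0=-1/3, Δ1=-1, Δ2=-4/3, Δ3=2/3
row 1: diag=8, rhs=-4; c'=1/8, d'=-1/2
row 2: denom=8−1·1/8=63/8; d'=(-2−1·-1/2)/(63/8)=-4/21
row 3: denom=12−3·8/21=76/7; d'=(12−3·-4/21)/(76/7)=22/19
back: M3=22/19
back: M2=-4/21−8/21·22/19=-12/19
back: M1=-1/2−1/8·-12/19=-8/19
M: M0=0, M1=-8/19, M2=-12/19, M3=22/19, M4=0
seg 0: a=4, c=M0/2=0, d=(M1−M0)/(6·3)=-4/171, b=Δ0−h0·(2M0+M1)/6=-7/57
seg 1: a=3, c=M1/2=-4/19, d=(M2−M1)/(6·1)=-2/57, b=Δ1−h1·(2M1+M2)/6=-43/57
seg 2: a=2, c=M2/2=-6/19, d=(M3−M2)/(6·3)=17/171, b=Δ2−h2·(2M2+M3)/6=-73/57
seg 3: a=-2, c=M3/2=11/19, d=(M4−M3)/(6·3)=-11/171, b=Δ3−h3·(2M3+M4)/6=-28/57
t_q=7/2 → seg 1, τ=1/2; S=3+-43/57·τ+-4/19·τ²+-2/57·τ³=195/76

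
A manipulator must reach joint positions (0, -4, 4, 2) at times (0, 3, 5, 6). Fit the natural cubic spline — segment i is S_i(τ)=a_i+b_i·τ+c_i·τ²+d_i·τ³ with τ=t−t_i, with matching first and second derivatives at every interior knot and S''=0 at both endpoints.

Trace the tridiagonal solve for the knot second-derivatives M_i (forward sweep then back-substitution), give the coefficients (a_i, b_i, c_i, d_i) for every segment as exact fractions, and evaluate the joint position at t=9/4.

  seg 0: a=0 b=-155/42 c=0 d=11/42
  seg 1: a=-4 b=71/21 c=33/14 d=-43/42
  seg 2: a=4 b=11/21 c=-53/14 d=53/42
S(9/4) = -681/128

Δ: Δ0=-4/3, Δ1=4, Δ2=-2
row 1: diag=10, rhs=32; c'=1/5, d'=16/5
row 2: denom=6−2·1/5=28/5; d'=(-36−2·16/5)/(28/5)=-53/7
back: M2=-53/7
back: M1=16/5−1/5·-53/7=33/7
M: M0=0, M1=33/7, M2=-53/7, M3=0
seg 0: a=0, c=M0/2=0, d=(M1−M0)/(6·3)=11/42, b=Δ0−h0·(2M0+M1)/6=-155/42
seg 1: a=-4, c=M1/2=33/14, d=(M2−M1)/(6·2)=-43/42, b=Δ1−h1·(2M1+M2)/6=71/21
seg 2: a=4, c=M2/2=-53/14, d=(M3−M2)/(6·1)=53/42, b=Δ2−h2·(2M2+M3)/6=11/21
t_q=9/4 → seg 0, τ=9/4; S=0+-155/42·τ+0·τ²+11/42·τ³=-681/128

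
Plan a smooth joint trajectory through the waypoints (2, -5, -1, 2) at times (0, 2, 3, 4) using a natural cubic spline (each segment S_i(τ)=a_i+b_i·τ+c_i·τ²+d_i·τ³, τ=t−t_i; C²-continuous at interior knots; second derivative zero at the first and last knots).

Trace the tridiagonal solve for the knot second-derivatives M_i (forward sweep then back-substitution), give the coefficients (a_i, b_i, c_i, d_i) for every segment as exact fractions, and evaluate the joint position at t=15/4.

Δ: Δ0=-7/2, Δ1=4, Δ2=3
row 1: diag=6, rhs=45; c'=1/6, d'=15/2
row 2: denom=4−1·1/6=23/6; d'=(-6−1·15/2)/(23/6)=-81/23
back: M2=-81/23
back: M1=15/2−1/6·-81/23=186/23
M: M0=0, M1=186/23, M2=-81/23, M3=0
seg 0: a=2, c=M0/2=0, d=(M1−M0)/(6·2)=31/46, b=Δ0−h0·(2M0+M1)/6=-285/46
seg 1: a=-5, c=M1/2=93/23, d=(M2−M1)/(6·1)=-89/46, b=Δ1−h1·(2M1+M2)/6=87/46
seg 2: a=-1, c=M2/2=-81/46, d=(M3−M2)/(6·1)=27/46, b=Δ2−h2·(2M2+M3)/6=96/23
t_q=15/4 → seg 2, τ=3/4; S=-1+96/23·τ+-81/46·τ²+27/46·τ³=4085/2944

  seg 0: a=2 b=-285/46 c=0 d=31/46
  seg 1: a=-5 b=87/46 c=93/23 d=-89/46
  seg 2: a=-1 b=96/23 c=-81/46 d=27/46
S(15/4) = 4085/2944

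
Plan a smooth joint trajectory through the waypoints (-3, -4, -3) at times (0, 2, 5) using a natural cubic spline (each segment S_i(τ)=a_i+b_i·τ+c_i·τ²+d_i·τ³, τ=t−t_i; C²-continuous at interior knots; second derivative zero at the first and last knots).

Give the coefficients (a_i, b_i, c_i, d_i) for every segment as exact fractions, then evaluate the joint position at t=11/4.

  seg 0: a=-3 b=-2/3 c=0 d=1/24
  seg 1: a=-4 b=-1/6 c=1/4 d=-1/36
S(11/4) = -1023/256

Δ: Δ0=-1/2, Δ1=1/3
row 1: diag=10, rhs=5; c'=3/10, d'=1/2
back: M1=1/2
M: M0=0, M1=1/2, M2=0
seg 0: a=-3, c=M0/2=0, d=(M1−M0)/(6·2)=1/24, b=Δ0−h0·(2M0+M1)/6=-2/3
seg 1: a=-4, c=M1/2=1/4, d=(M2−M1)/(6·3)=-1/36, b=Δ1−h1·(2M1+M2)/6=-1/6
t_q=11/4 → seg 1, τ=3/4; S=-4+-1/6·τ+1/4·τ²+-1/36·τ³=-1023/256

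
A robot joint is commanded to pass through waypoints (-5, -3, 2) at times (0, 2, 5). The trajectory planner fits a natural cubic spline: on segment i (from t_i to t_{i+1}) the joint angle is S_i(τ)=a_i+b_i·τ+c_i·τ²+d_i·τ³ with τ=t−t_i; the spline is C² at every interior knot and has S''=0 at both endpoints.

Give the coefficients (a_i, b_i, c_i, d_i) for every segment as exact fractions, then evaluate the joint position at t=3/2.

Δ: Δ0=1, Δ1=5/3
row 1: diag=10, rhs=4; c'=3/10, d'=2/5
back: M1=2/5
M: M0=0, M1=2/5, M2=0
seg 0: a=-5, c=M0/2=0, d=(M1−M0)/(6·2)=1/30, b=Δ0−h0·(2M0+M1)/6=13/15
seg 1: a=-3, c=M1/2=1/5, d=(M2−M1)/(6·3)=-1/45, b=Δ1−h1·(2M1+M2)/6=19/15
t_q=3/2 → seg 0, τ=3/2; S=-5+13/15·τ+0·τ²+1/30·τ³=-287/80

  seg 0: a=-5 b=13/15 c=0 d=1/30
  seg 1: a=-3 b=19/15 c=1/5 d=-1/45
S(3/2) = -287/80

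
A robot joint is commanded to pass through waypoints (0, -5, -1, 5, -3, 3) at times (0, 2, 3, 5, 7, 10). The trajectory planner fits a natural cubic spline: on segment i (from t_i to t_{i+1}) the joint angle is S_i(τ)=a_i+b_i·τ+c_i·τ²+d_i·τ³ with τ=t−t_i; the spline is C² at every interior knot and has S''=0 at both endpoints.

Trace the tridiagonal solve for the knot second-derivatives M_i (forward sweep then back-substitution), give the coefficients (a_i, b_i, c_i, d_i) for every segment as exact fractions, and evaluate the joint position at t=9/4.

Δ: Δ0=-5/2, Δ1=4, Δ2=3, Δ3=-4, Δ4=2
row 1: diag=6, rhs=39; c'=1/6, d'=13/2
row 2: denom=6−1·1/6=35/6; d'=(-6−1·13/2)/(35/6)=-15/7
row 3: denom=8−2·12/35=256/35; d'=(-42−2·-15/7)/(256/35)=-165/32
row 4: denom=10−2·35/128=605/64; d'=(36−2·-165/32)/(605/64)=2964/605
back: M4=2964/605
back: M3=-165/32−35/128·2964/605=-786/121
back: M2=-15/7−12/35·-786/121=51/605
back: M1=13/2−1/6·51/605=3924/605
M: M0=0, M1=3924/605, M2=51/605, M3=-786/121, M4=2964/605, M5=0
seg 0: a=0, c=M0/2=0, d=(M1−M0)/(6·2)=327/605, b=Δ0−h0·(2M0+M1)/6=-5641/1210
seg 1: a=-5, c=M1/2=1962/605, d=(M2−M1)/(6·1)=-1291/1210, b=Δ1−h1·(2M1+M2)/6=2207/1210
seg 2: a=-1, c=M2/2=51/1210, d=(M3−M2)/(6·2)=-1327/2420, b=Δ2−h2·(2M2+M3)/6=281/55
seg 3: a=5, c=M3/2=-393/121, d=(M4−M3)/(6·2)=1149/1210, b=Δ3−h3·(2M3+M4)/6=-788/605
seg 4: a=-3, c=M4/2=1482/605, d=(M5−M4)/(6·3)=-494/1815, b=Δ4−h4·(2M4+M5)/6=-1754/605
t_q=9/4 → seg 1, τ=1/4; S=-5+2207/1210·τ+1962/605·τ²+-1291/1210·τ³=-337483/77440

  seg 0: a=0 b=-5641/1210 c=0 d=327/605
  seg 1: a=-5 b=2207/1210 c=1962/605 d=-1291/1210
  seg 2: a=-1 b=281/55 c=51/1210 d=-1327/2420
  seg 3: a=5 b=-788/605 c=-393/121 d=1149/1210
  seg 4: a=-3 b=-1754/605 c=1482/605 d=-494/1815
S(9/4) = -337483/77440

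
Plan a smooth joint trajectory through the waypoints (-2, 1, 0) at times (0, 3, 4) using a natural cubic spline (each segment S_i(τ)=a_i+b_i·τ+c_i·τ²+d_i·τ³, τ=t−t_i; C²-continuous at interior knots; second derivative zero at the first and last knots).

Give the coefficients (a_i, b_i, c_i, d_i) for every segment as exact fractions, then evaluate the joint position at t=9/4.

Δ: Δ0=1, Δ1=-1
row 1: diag=8, rhs=-12; c'=1/8, d'=-3/2
back: M1=-3/2
M: M0=0, M1=-3/2, M2=0
seg 0: a=-2, c=M0/2=0, d=(M1−M0)/(6·3)=-1/12, b=Δ0−h0·(2M0+M1)/6=7/4
seg 1: a=1, c=M1/2=-3/4, d=(M2−M1)/(6·1)=1/4, b=Δ1−h1·(2M1+M2)/6=-1/2
t_q=9/4 → seg 0, τ=9/4; S=-2+7/4·τ+0·τ²+-1/12·τ³=253/256

  seg 0: a=-2 b=7/4 c=0 d=-1/12
  seg 1: a=1 b=-1/2 c=-3/4 d=1/4
S(9/4) = 253/256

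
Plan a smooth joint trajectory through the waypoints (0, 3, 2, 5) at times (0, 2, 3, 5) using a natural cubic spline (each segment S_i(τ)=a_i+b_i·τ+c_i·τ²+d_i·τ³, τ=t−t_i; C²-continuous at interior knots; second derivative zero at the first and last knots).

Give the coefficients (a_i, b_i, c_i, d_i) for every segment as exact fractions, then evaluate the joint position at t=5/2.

Δ: Δ0=3/2, Δ1=-1, Δ2=3/2
row 1: diag=6, rhs=-15; c'=1/6, d'=-5/2
row 2: denom=6−1·1/6=35/6; d'=(15−1·-5/2)/(35/6)=3
back: M2=3
back: M1=-5/2−1/6·3=-3
M: M0=0, M1=-3, M2=3, M3=0
seg 0: a=0, c=M0/2=0, d=(M1−M0)/(6·2)=-1/4, b=Δ0−h0·(2M0+M1)/6=5/2
seg 1: a=3, c=M1/2=-3/2, d=(M2−M1)/(6·1)=1, b=Δ1−h1·(2M1+M2)/6=-1/2
seg 2: a=2, c=M2/2=3/2, d=(M3−M2)/(6·2)=-1/4, b=Δ2−h2·(2M2+M3)/6=-1/2
t_q=5/2 → seg 1, τ=1/2; S=3+-1/2·τ+-3/2·τ²+1·τ³=5/2

  seg 0: a=0 b=5/2 c=0 d=-1/4
  seg 1: a=3 b=-1/2 c=-3/2 d=1
  seg 2: a=2 b=-1/2 c=3/2 d=-1/4
S(5/2) = 5/2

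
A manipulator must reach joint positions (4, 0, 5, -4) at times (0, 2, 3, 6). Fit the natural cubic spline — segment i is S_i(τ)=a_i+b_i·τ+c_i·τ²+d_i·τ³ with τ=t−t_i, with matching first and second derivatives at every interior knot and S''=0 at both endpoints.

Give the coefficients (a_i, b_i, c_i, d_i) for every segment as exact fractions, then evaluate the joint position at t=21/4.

Δ: Δ0=-2, Δ1=5, Δ2=-3
row 1: diag=6, rhs=42; c'=1/6, d'=7
row 2: denom=8−1·1/6=47/6; d'=(-48−1·7)/(47/6)=-330/47
back: M2=-330/47
back: M1=7−1/6·-330/47=384/47
M: M0=0, M1=384/47, M2=-330/47, M3=0
seg 0: a=4, c=M0/2=0, d=(M1−M0)/(6·2)=32/47, b=Δ0−h0·(2M0+M1)/6=-222/47
seg 1: a=0, c=M1/2=192/47, d=(M2−M1)/(6·1)=-119/47, b=Δ1−h1·(2M1+M2)/6=162/47
seg 2: a=5, c=M2/2=-165/47, d=(M3−M2)/(6·3)=55/141, b=Δ2−h2·(2M2+M3)/6=189/47
t_q=21/4 → seg 2, τ=9/4; S=5+189/47·τ+-165/47·τ²+55/141·τ³=2161/3008

  seg 0: a=4 b=-222/47 c=0 d=32/47
  seg 1: a=0 b=162/47 c=192/47 d=-119/47
  seg 2: a=5 b=189/47 c=-165/47 d=55/141
S(21/4) = 2161/3008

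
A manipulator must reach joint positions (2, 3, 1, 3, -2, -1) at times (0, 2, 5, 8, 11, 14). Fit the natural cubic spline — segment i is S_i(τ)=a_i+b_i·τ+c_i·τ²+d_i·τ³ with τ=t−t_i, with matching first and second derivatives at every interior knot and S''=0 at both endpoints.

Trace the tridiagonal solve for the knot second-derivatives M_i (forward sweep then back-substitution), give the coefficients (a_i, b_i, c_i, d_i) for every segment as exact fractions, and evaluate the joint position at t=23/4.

  seg 0: a=2 b=541/618 c=0 d=-29/309
  seg 1: a=3 b=-155/618 c=-58/103 d=787/5562
  seg 2: a=1 b=59/309 c=439/618 d=-341/1854
  seg 3: a=3 b=-317/618 c=-292/309 d=1039/5562
  seg 4: a=-2 b=-352/309 c=455/618 d=-455/5562
S(23/4) = 19317/13184

Δ: Δ0=1/2, Δ1=-2/3, Δ2=2/3, Δ3=-5/3, Δ4=1/3
row 1: diag=10, rhs=-7; c'=3/10, d'=-7/10
row 2: denom=12−3·3/10=111/10; d'=(8−3·-7/10)/(111/10)=101/111
row 3: denom=12−3·10/37=414/37; d'=(-14−3·101/111)/(414/37)=-619/414
row 4: denom=12−3·37/138=515/46; d'=(12−3·-619/414)/(515/46)=455/309
back: M4=455/309
back: M3=-619/414−37/138·455/309=-584/309
back: M2=101/111−10/37·-584/309=439/309
back: M1=-7/10−3/10·439/309=-116/103
M: M0=0, M1=-116/103, M2=439/309, M3=-584/309, M4=455/309, M5=0
seg 0: a=2, c=M0/2=0, d=(M1−M0)/(6·2)=-29/309, b=Δ0−h0·(2M0+M1)/6=541/618
seg 1: a=3, c=M1/2=-58/103, d=(M2−M1)/(6·3)=787/5562, b=Δ1−h1·(2M1+M2)/6=-155/618
seg 2: a=1, c=M2/2=439/618, d=(M3−M2)/(6·3)=-341/1854, b=Δ2−h2·(2M2+M3)/6=59/309
seg 3: a=3, c=M3/2=-292/309, d=(M4−M3)/(6·3)=1039/5562, b=Δ3−h3·(2M3+M4)/6=-317/618
seg 4: a=-2, c=M4/2=455/618, d=(M5−M4)/(6·3)=-455/5562, b=Δ4−h4·(2M4+M5)/6=-352/309
t_q=23/4 → seg 2, τ=3/4; S=1+59/309·τ+439/618·τ²+-341/1854·τ³=19317/13184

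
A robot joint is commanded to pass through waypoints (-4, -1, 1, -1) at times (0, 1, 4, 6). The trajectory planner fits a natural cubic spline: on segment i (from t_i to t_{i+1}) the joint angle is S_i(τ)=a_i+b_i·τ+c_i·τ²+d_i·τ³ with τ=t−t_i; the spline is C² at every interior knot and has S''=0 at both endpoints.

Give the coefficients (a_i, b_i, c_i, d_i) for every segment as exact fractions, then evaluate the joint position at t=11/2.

  seg 0: a=-4 b=694/213 c=0 d=-55/213
  seg 1: a=-1 b=529/213 c=-55/71 d=4/71
  seg 2: a=1 b=-137/213 c=-19/71 d=19/426
S(11/2) = -473/1136

Δ: Δ0=3, Δ1=2/3, Δ2=-1
row 1: diag=8, rhs=-14; c'=3/8, d'=-7/4
row 2: denom=10−3·3/8=71/8; d'=(-10−3·-7/4)/(71/8)=-38/71
back: M2=-38/71
back: M1=-7/4−3/8·-38/71=-110/71
M: M0=0, M1=-110/71, M2=-38/71, M3=0
seg 0: a=-4, c=M0/2=0, d=(M1−M0)/(6·1)=-55/213, b=Δ0−h0·(2M0+M1)/6=694/213
seg 1: a=-1, c=M1/2=-55/71, d=(M2−M1)/(6·3)=4/71, b=Δ1−h1·(2M1+M2)/6=529/213
seg 2: a=1, c=M2/2=-19/71, d=(M3−M2)/(6·2)=19/426, b=Δ2−h2·(2M2+M3)/6=-137/213
t_q=11/2 → seg 2, τ=3/2; S=1+-137/213·τ+-19/71·τ²+19/426·τ³=-473/1136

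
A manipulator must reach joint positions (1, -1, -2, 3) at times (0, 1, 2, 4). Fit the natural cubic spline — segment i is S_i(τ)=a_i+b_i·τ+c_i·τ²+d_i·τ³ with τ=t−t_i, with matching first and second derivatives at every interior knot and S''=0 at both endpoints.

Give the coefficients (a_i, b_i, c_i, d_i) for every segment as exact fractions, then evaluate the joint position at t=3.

Δ: Δ0=-2, Δ1=-1, Δ2=5/2
row 1: diag=4, rhs=6; c'=1/4, d'=3/2
row 2: denom=6−1·1/4=23/4; d'=(21−1·3/2)/(23/4)=78/23
back: M2=78/23
back: M1=3/2−1/4·78/23=15/23
M: M0=0, M1=15/23, M2=78/23, M3=0
seg 0: a=1, c=M0/2=0, d=(M1−M0)/(6·1)=5/46, b=Δ0−h0·(2M0+M1)/6=-97/46
seg 1: a=-1, c=M1/2=15/46, d=(M2−M1)/(6·1)=21/46, b=Δ1−h1·(2M1+M2)/6=-41/23
seg 2: a=-2, c=M2/2=39/23, d=(M3−M2)/(6·2)=-13/46, b=Δ2−h2·(2M2+M3)/6=11/46
t_q=3 → seg 2, τ=1; S=-2+11/46·τ+39/23·τ²+-13/46·τ³=-8/23

  seg 0: a=1 b=-97/46 c=0 d=5/46
  seg 1: a=-1 b=-41/23 c=15/46 d=21/46
  seg 2: a=-2 b=11/46 c=39/23 d=-13/46
S(3) = -8/23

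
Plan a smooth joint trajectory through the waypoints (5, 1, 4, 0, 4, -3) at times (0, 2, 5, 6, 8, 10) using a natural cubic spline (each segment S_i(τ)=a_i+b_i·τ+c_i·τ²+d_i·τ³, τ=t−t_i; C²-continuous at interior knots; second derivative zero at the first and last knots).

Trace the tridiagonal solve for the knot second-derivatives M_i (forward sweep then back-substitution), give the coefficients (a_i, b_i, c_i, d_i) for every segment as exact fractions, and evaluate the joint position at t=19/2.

  seg 0: a=5 b=-4913/1522 c=0 d=1869/6088
  seg 1: a=1 b=347/761 c=5607/3044 d=-1685/3044
  seg 2: a=4 b=-10465/3044 c=-4779/1522 d=7847/3044
  seg 3: a=0 b=-1510/761 c=13983/3044 d=-7919/6088
  seg 4: a=4 b=1189/1522 c=-4887/1522 d=1629/3044
S(19/2) = -6005/24352

Δ: Δ0=-2, Δ1=1, Δ2=-4, Δ3=2, Δ4=-7/2
row 1: diag=10, rhs=18; c'=3/10, d'=9/5
row 2: denom=8−3·3/10=71/10; d'=(-30−3·9/5)/(71/10)=-354/71
row 3: denom=6−1·10/71=416/71; d'=(36−1·-354/71)/(416/71)=1455/208
row 4: denom=8−2·71/208=761/104; d'=(-33−2·1455/208)/(761/104)=-4887/761
back: M4=-4887/761
back: M3=1455/208−71/208·-4887/761=13983/1522
back: M2=-354/71−10/71·13983/1522=-4779/761
back: M1=9/5−3/10·-4779/761=5607/1522
M: M0=0, M1=5607/1522, M2=-4779/761, M3=13983/1522, M4=-4887/761, M5=0
seg 0: a=5, c=M0/2=0, d=(M1−M0)/(6·2)=1869/6088, b=Δ0−h0·(2M0+M1)/6=-4913/1522
seg 1: a=1, c=M1/2=5607/3044, d=(M2−M1)/(6·3)=-1685/3044, b=Δ1−h1·(2M1+M2)/6=347/761
seg 2: a=4, c=M2/2=-4779/1522, d=(M3−M2)/(6·1)=7847/3044, b=Δ2−h2·(2M2+M3)/6=-10465/3044
seg 3: a=0, c=M3/2=13983/3044, d=(M4−M3)/(6·2)=-7919/6088, b=Δ3−h3·(2M3+M4)/6=-1510/761
seg 4: a=4, c=M4/2=-4887/1522, d=(M5−M4)/(6·2)=1629/3044, b=Δ4−h4·(2M4+M5)/6=1189/1522
t_q=19/2 → seg 4, τ=3/2; S=4+1189/1522·τ+-4887/1522·τ²+1629/3044·τ³=-6005/24352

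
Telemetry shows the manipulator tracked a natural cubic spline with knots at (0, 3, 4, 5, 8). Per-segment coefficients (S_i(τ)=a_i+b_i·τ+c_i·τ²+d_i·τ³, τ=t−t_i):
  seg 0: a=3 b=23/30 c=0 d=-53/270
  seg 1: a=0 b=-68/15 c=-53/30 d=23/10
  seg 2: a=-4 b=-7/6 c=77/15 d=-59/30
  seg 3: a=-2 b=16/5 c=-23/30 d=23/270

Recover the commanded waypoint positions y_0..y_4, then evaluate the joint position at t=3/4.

y_0=3 y_1=0 y_2=-4 y_3=-2 y_4=3
S(3/4) = 447/128

y_0 = S_0(0) = a_0 = 3
y_1 = S_1(0) = a_1 = 0
y_2 = S_2(0) = a_2 = -4
y_3 = S_3(0) = a_3 = -2
y_4 = S_3(3) = 3
t_q=3/4 is in segment 0 (τ=3/4); S_0(τ)=447/128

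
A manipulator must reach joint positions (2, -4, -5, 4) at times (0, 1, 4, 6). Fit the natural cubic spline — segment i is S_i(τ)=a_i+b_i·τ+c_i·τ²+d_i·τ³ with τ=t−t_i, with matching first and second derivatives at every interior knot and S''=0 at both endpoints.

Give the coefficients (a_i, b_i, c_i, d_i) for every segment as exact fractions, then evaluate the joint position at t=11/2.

Δ: Δ0=-6, Δ1=-1/3, Δ2=9/2
row 1: diag=8, rhs=34; c'=3/8, d'=17/4
row 2: denom=10−3·3/8=71/8; d'=(29−3·17/4)/(71/8)=130/71
back: M2=130/71
back: M1=17/4−3/8·130/71=253/71
M: M0=0, M1=253/71, M2=130/71, M3=0
seg 0: a=2, c=M0/2=0, d=(M1−M0)/(6·1)=253/426, b=Δ0−h0·(2M0+M1)/6=-2809/426
seg 1: a=-4, c=M1/2=253/142, d=(M2−M1)/(6·3)=-41/426, b=Δ1−h1·(2M1+M2)/6=-1025/213
seg 2: a=-5, c=M2/2=65/71, d=(M3−M2)/(6·2)=-65/426, b=Δ2−h2·(2M2+M3)/6=1397/426
t_q=11/2 → seg 2, τ=3/2; S=-5+1397/426·τ+65/71·τ²+-65/426·τ³=1663/1136

  seg 0: a=2 b=-2809/426 c=0 d=253/426
  seg 1: a=-4 b=-1025/213 c=253/142 d=-41/426
  seg 2: a=-5 b=1397/426 c=65/71 d=-65/426
S(11/2) = 1663/1136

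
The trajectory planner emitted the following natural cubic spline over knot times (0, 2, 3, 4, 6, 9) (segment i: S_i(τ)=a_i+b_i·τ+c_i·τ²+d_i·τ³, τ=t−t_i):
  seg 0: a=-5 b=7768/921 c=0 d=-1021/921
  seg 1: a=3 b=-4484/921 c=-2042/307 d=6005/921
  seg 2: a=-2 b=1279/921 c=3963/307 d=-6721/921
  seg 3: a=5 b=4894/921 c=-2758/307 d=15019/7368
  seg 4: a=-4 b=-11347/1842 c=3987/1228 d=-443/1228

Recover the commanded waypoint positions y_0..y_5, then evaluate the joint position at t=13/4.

y_0=-5 y_1=3 y_2=-2 y_3=5 y_4=-4 y_5=-3
S(13/4) = -18863/19648

y_0 = S_0(0) = a_0 = -5
y_1 = S_1(0) = a_1 = 3
y_2 = S_2(0) = a_2 = -2
y_3 = S_3(0) = a_3 = 5
y_4 = S_4(0) = a_4 = -4
y_5 = S_4(3) = -3
t_q=13/4 is in segment 2 (τ=1/4); S_2(τ)=-18863/19648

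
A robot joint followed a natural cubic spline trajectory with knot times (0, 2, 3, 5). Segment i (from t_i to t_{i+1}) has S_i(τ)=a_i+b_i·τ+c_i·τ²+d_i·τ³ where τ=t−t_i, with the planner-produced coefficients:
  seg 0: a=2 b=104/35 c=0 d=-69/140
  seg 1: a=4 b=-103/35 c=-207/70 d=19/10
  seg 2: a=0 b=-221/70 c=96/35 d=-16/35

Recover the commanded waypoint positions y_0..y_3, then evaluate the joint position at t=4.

y_0 = S_0(0) = a_0 = 2
y_1 = S_1(0) = a_1 = 4
y_2 = S_2(0) = a_2 = 0
y_3 = S_2(2) = 1
t_q=4 is in segment 2 (τ=1); S_2(τ)=-61/70

y_0=2 y_1=4 y_2=0 y_3=1
S(4) = -61/70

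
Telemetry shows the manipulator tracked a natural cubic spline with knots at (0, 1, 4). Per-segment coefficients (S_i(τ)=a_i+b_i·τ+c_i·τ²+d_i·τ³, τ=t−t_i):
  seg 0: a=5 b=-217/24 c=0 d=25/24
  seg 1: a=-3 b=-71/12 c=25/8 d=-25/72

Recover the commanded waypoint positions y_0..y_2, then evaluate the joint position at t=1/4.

y_0 = S_0(0) = a_0 = 5
y_1 = S_1(0) = a_1 = -3
y_2 = S_1(3) = -2
t_q=1/4 is in segment 0 (τ=1/4); S_0(τ)=1411/512

y_0=5 y_1=-3 y_2=-2
S(1/4) = 1411/512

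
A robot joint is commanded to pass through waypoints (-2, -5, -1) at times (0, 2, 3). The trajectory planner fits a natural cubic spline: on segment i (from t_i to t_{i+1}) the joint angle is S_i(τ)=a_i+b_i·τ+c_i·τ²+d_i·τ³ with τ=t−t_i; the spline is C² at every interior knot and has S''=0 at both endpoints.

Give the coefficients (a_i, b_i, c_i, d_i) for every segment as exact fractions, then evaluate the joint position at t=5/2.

  seg 0: a=-2 b=-10/3 c=0 d=11/24
  seg 1: a=-5 b=13/6 c=11/4 d=-11/12
S(5/2) = -107/32

Δ: Δ0=-3/2, Δ1=4
row 1: diag=6, rhs=33; c'=1/6, d'=11/2
back: M1=11/2
M: M0=0, M1=11/2, M2=0
seg 0: a=-2, c=M0/2=0, d=(M1−M0)/(6·2)=11/24, b=Δ0−h0·(2M0+M1)/6=-10/3
seg 1: a=-5, c=M1/2=11/4, d=(M2−M1)/(6·1)=-11/12, b=Δ1−h1·(2M1+M2)/6=13/6
t_q=5/2 → seg 1, τ=1/2; S=-5+13/6·τ+11/4·τ²+-11/12·τ³=-107/32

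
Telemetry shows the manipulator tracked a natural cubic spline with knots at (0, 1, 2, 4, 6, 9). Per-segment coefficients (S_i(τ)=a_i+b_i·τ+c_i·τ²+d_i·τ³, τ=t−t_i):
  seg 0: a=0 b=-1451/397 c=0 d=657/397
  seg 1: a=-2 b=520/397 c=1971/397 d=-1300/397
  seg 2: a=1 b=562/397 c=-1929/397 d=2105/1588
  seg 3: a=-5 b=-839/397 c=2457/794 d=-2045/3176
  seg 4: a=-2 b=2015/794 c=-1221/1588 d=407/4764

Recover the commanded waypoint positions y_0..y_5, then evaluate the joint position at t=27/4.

y_0=0 y_1=-2 y_2=1 y_3=-5 y_4=-2 y_5=1
S(27/4) = -50117/101632

y_0 = S_0(0) = a_0 = 0
y_1 = S_1(0) = a_1 = -2
y_2 = S_2(0) = a_2 = 1
y_3 = S_3(0) = a_3 = -5
y_4 = S_4(0) = a_4 = -2
y_5 = S_4(3) = 1
t_q=27/4 is in segment 4 (τ=3/4); S_4(τ)=-50117/101632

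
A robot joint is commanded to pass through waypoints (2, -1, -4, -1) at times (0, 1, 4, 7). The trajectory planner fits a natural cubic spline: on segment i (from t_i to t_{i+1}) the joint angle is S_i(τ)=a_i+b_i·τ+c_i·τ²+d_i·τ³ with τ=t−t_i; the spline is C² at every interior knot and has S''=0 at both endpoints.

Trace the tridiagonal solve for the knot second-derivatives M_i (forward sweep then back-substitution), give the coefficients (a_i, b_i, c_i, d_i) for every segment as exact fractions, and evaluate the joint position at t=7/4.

Δ: Δ0=-3, Δ1=-1, Δ2=1
row 1: diag=8, rhs=12; c'=3/8, d'=3/2
row 2: denom=12−3·3/8=87/8; d'=(12−3·3/2)/(87/8)=20/29
back: M2=20/29
back: M1=3/2−3/8·20/29=36/29
M: M0=0, M1=36/29, M2=20/29, M3=0
seg 0: a=2, c=M0/2=0, d=(M1−M0)/(6·1)=6/29, b=Δ0−h0·(2M0+M1)/6=-93/29
seg 1: a=-1, c=M1/2=18/29, d=(M2−M1)/(6·3)=-8/261, b=Δ1−h1·(2M1+M2)/6=-75/29
seg 2: a=-4, c=M2/2=10/29, d=(M3−M2)/(6·3)=-10/261, b=Δ2−h2·(2M2+M3)/6=9/29
t_q=7/4 → seg 1, τ=3/4; S=-1+-75/29·τ+18/29·τ²+-8/261·τ³=-151/58

  seg 0: a=2 b=-93/29 c=0 d=6/29
  seg 1: a=-1 b=-75/29 c=18/29 d=-8/261
  seg 2: a=-4 b=9/29 c=10/29 d=-10/261
S(7/4) = -151/58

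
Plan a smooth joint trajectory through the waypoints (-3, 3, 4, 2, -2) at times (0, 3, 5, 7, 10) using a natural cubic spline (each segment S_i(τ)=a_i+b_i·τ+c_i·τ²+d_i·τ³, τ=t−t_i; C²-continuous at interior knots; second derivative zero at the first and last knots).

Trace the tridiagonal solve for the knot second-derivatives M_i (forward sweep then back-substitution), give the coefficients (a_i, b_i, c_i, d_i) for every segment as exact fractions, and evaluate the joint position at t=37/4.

  seg 0: a=-3 b=106/45 c=0 d=-16/405
  seg 1: a=3 b=58/45 c=-16/45 d=-7/360
  seg 2: a=4 b=-11/30 c=-17/36 d=7/90
  seg 3: a=2 b=-119/90 c=-1/180 d=1/1620
S(37/4) = -255/256

Δ: Δ0=2, Δ1=1/2, Δ2=-1, Δ3=-4/3
row 1: diag=10, rhs=-9; c'=1/5, d'=-9/10
row 2: denom=8−2·1/5=38/5; d'=(-9−2·-9/10)/(38/5)=-18/19
row 3: denom=10−2·5/19=180/19; d'=(-2−2·-18/19)/(180/19)=-1/90
back: M3=-1/90
back: M2=-18/19−5/19·-1/90=-17/18
back: M1=-9/10−1/5·-17/18=-32/45
M: M0=0, M1=-32/45, M2=-17/18, M3=-1/90, M4=0
seg 0: a=-3, c=M0/2=0, d=(M1−M0)/(6·3)=-16/405, b=Δ0−h0·(2M0+M1)/6=106/45
seg 1: a=3, c=M1/2=-16/45, d=(M2−M1)/(6·2)=-7/360, b=Δ1−h1·(2M1+M2)/6=58/45
seg 2: a=4, c=M2/2=-17/36, d=(M3−M2)/(6·2)=7/90, b=Δ2−h2·(2M2+M3)/6=-11/30
seg 3: a=2, c=M3/2=-1/180, d=(M4−M3)/(6·3)=1/1620, b=Δ3−h3·(2M3+M4)/6=-119/90
t_q=37/4 → seg 3, τ=9/4; S=2+-119/90·τ+-1/180·τ²+1/1620·τ³=-255/256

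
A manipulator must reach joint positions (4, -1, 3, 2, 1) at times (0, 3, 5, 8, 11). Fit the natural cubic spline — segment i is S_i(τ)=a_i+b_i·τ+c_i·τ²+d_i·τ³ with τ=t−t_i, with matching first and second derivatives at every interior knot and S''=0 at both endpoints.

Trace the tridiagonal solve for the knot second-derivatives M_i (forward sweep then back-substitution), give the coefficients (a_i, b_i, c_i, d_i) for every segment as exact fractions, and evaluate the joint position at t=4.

Δ: Δ0=-5/3, Δ1=2, Δ2=-1/3, Δ3=-1/3
row 1: diag=10, rhs=22; c'=1/5, d'=11/5
row 2: denom=10−2·1/5=48/5; d'=(-14−2·11/5)/(48/5)=-23/12
row 3: denom=12−3·5/16=177/16; d'=(0−3·-23/12)/(177/16)=92/177
back: M3=92/177
back: M2=-23/12−5/16·92/177=-368/177
back: M1=11/5−1/5·-368/177=463/177
M: M0=0, M1=463/177, M2=-368/177, M3=92/177, M4=0
seg 0: a=4, c=M0/2=0, d=(M1−M0)/(6·3)=463/3186, b=Δ0−h0·(2M0+M1)/6=-351/118
seg 1: a=-1, c=M1/2=463/354, d=(M2−M1)/(6·2)=-277/708, b=Δ1−h1·(2M1+M2)/6=56/59
seg 2: a=3, c=M2/2=-184/177, d=(M3−M2)/(6·3)=230/1593, b=Δ2−h2·(2M2+M3)/6=263/177
seg 3: a=2, c=M3/2=46/177, d=(M4−M3)/(6·3)=-46/1593, b=Δ3−h3·(2M3+M4)/6=-151/177
t_q=4 → seg 1, τ=1; S=-1+56/59·τ+463/354·τ²+-277/708·τ³=613/708

  seg 0: a=4 b=-351/118 c=0 d=463/3186
  seg 1: a=-1 b=56/59 c=463/354 d=-277/708
  seg 2: a=3 b=263/177 c=-184/177 d=230/1593
  seg 3: a=2 b=-151/177 c=46/177 d=-46/1593
S(4) = 613/708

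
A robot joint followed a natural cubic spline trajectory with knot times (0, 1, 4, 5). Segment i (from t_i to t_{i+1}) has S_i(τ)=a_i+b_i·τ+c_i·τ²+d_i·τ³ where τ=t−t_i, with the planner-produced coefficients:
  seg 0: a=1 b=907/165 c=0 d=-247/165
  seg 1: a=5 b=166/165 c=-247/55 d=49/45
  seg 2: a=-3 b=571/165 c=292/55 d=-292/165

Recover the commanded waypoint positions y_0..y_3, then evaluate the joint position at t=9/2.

y_0=1 y_1=5 y_2=-3 y_3=4
S(9/2) = -9/55

y_0 = S_0(0) = a_0 = 1
y_1 = S_1(0) = a_1 = 5
y_2 = S_2(0) = a_2 = -3
y_3 = S_2(1) = 4
t_q=9/2 is in segment 2 (τ=1/2); S_2(τ)=-9/55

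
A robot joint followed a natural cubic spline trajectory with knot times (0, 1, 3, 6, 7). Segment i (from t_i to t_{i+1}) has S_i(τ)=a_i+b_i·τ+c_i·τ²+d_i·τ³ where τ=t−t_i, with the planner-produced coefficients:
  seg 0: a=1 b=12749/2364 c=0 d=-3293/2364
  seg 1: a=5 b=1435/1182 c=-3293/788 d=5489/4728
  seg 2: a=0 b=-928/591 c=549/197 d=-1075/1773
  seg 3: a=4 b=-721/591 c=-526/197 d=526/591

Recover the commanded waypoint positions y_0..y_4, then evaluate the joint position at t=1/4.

y_0 = S_0(0) = a_0 = 1
y_1 = S_1(0) = a_1 = 5
y_2 = S_2(0) = a_2 = 0
y_3 = S_3(0) = a_3 = 4
y_4 = S_3(1) = 1
t_q=1/4 is in segment 0 (τ=1/4); S_0(τ)=117329/50432

y_0=1 y_1=5 y_2=0 y_3=4 y_4=1
S(1/4) = 117329/50432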